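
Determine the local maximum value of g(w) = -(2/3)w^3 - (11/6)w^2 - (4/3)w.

g'(w) = -2w^2 - (11/3)w - 4/3. Setting g'(w) = 0 gives w ∈ {-4/3, -1/2}.
g''(w) = -4w - 11/3. g''(-4/3) = 5/3 > 0 ⇒ local minimum; g''(-1/2) = -5/3 < 0 ⇒ local maximum.
So the local maximum value is g(-1/2) = 7/24.

7/24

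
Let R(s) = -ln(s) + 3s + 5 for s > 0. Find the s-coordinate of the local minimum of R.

1/3

R'(s) = -1/s + 3 = 0 gives s = 1/3.
R''(s) = 1/s², which is positive for s > 0, so this is a local minimum.
R(1/3) = -1·ln(1/3) + 1 + 5 ≈ 7.0986.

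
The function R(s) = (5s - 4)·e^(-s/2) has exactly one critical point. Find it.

14/5

By the product rule, R'(s) = (-(5/2)s + 7)·e^(-s/2). Since e^(-s/2) > 0, the only critical point is s = 14/5.
R''(14/5) has the same sign as -5/2 < 0, so this is a local maximum.
R(14/5) = (10)·e^(-7/5) ≈ 2.4660.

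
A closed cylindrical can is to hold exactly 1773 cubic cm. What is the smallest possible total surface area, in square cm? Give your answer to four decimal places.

810.9368

With radius r and height h, πr²h = 1773 so h = 1773/(πr²), and S(r) = 2πr² + 2πrh = 2πr² + 2·1773/r.
S'(r) = 4πr − 2·1773/r² = 0 ⇒ r³ = 1773/(2π), so r ≈ 6.5591 and h = 2r ≈ 13.1182.
S''(r) = 4π + 4·1773/r³ > 0, so this is the minimum; S ≈ 810.9368.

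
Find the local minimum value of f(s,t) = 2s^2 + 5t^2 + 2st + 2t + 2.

∂f/∂s = 4s + 2t = 0 and ∂f/∂t = 2s + 10t + 2 = 0, so (s, t) = (1/9, -2/9).
The Hessian has f_{ss} = 4, f_{tt} = 10, f_{st} = 2, giving D = 36 > 0 with f_{ss} > 0, so the point is a local minimum.
f(1/9, -2/9) = 16/9.

16/9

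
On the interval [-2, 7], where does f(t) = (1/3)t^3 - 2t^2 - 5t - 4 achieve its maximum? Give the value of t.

f'(t) = t^2 - 4t - 5, which vanishes at t = -1 and t = 5.
Evaluating at the critical points and endpoints: f(-2) = -14/3, f(-1) = -4/3, f(5) = -112/3, f(7) = -68/3.
Hence the absolute maximum is -4/3 at t = -1.

-1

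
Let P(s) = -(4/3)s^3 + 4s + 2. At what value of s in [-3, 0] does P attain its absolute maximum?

-3

P'(s) = -4s^2 + 4, whose only zero in [-3, 0] is s = -1.
Evaluating at the critical points and endpoints: P(-3) = 26,  P(-1) = -2/3,  P(0) = 2.
Hence the absolute maximum is 26 at s = -3.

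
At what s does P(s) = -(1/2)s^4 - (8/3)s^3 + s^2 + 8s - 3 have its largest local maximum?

-4

P'(s) = -2s^3 - 8s^2 + 2s + 8 = 0 at s = -4, -1, 1.
Since P''(s) = -6s^2 - 16s + 2, we get P''(-4) = -30 < 0 ⇒ local maximum; P''(-1) = 12 > 0 ⇒ local minimum; P''(1) = -20 < 0 ⇒ local maximum.
So the largest local maximum value is P(-4) = 71/3.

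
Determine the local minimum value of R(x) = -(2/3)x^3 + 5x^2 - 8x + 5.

R'(x) = -2x^2 + 10x - 8 = 0 at x = 1, 4.
Second-derivative test with R''(x) = -4x + 10: R''(1) = 6 > 0 ⇒ local minimum; R''(4) = -6 < 0 ⇒ local maximum.
Thus R has its local minimum at x = 1, with value 4/3.

4/3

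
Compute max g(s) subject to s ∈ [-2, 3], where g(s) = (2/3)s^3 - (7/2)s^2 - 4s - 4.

g'(s) = 2s^2 - 7s - 4, whose only zero in [-2, 3] is s = -1/2.
Compare values at every candidate in [-2, 3]: g(-2) = -46/3,  g(-1/2) = -71/24,  g(3) = -59/2.
The maximum over the interval is -71/24, attained at s = -1/2.

-71/24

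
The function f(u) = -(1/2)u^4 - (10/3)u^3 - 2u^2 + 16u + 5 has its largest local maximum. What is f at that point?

91/6

Critical points: f'(u) = -2u^3 - 10u^2 - 4u + 16 vanishes at u = -4, -2, 1.
f''(u) = -6u^2 - 20u - 4. f''(-4) = -20 < 0 ⇒ local maximum; f''(-2) = 12 > 0 ⇒ local minimum; f''(1) = -30 < 0 ⇒ local maximum.
The largest local maximum is f(1) = 91/6.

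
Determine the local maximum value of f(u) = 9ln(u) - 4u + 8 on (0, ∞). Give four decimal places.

6.2984

f'(u) = 9/u − 4 = 0 gives u = 9/4.
f''(u) = -9/u², which is negative for u > 0, so this is a local maximum.
f(9/4) = 9·ln(9/4) - 9 + 8 ≈ 6.2984.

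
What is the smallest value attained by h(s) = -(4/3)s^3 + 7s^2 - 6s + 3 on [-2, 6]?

The derivative is -4s^2 + 14s - 6, which vanishes at s = 1/2 and s = 3.
Evaluating at the critical points and endpoints: h(-2) = 161/3, h(1/2) = 19/12, h(3) = 12, h(6) = -69.
Hence the absolute minimum is -69 at s = 6.

-69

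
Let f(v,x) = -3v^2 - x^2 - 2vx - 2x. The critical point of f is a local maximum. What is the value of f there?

3/2

∂f/∂v = -6v - 2x = 0 and ∂f/∂x = -2v - 2x - 2 = 0, so (v, x) = (1/2, -3/2).
The Hessian has f_{vv} = -6, f_{xx} = -2, f_{vx} = -2, giving D = 8 > 0 with f_{vv} < 0, so the point is a local maximum.
f(1/2, -3/2) = 3/2.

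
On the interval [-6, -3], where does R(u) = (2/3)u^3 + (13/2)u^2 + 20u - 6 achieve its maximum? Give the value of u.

-4

Differentiating, R'(u) = 2u^2 + 13u + 20; whose only zero in [-6, -3] is u = -4.
Evaluating at the critical points and endpoints: R(-6) = -36,  R(-4) = -74/3,  R(-3) = -51/2.
The maximum over the interval is -74/3, attained at u = -4.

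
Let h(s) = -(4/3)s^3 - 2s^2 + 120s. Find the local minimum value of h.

-504

Critical points: h'(s) = -4s^2 - 4s + 120 vanishes at s = -6, 5.
h''(s) = -8s - 4. h''(-6) = 44 > 0 ⇒ local minimum; h''(5) = -44 < 0 ⇒ local maximum.
The local minimum is h(-6) = -504.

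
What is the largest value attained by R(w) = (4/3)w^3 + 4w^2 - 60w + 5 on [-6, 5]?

R'(w) = 4w^2 + 8w - 60, which vanishes at w = -5 and w = 3.
Candidates: R(-6) = 221, R(-5) = 715/3, R(3) = -103, R(5) = -85/3.
Hence the absolute maximum is 715/3 at w = -5.

715/3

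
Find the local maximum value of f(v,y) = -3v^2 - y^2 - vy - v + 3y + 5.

86/11

∂f/∂v = -6v - y - 1 = 0 and ∂f/∂y = -v - 2y + 3 = 0, so (v, y) = (-5/11, 19/11).
The Hessian has f_{vv} = -6, f_{yy} = -2, f_{vy} = -1, giving D = 11 > 0 with f_{vv} < 0, so the point is a local maximum.
f(-5/11, 19/11) = 86/11.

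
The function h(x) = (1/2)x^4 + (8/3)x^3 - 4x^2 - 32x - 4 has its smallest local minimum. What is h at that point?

-164/3

h'(x) = 2x^3 + 8x^2 - 8x - 32 = 0 at x = -4, -2, 2.
Since h''(x) = 6x^2 + 16x - 8, we get h''(-4) = 24 > 0 ⇒ local minimum; h''(-2) = -16 < 0 ⇒ local maximum; h''(2) = 48 > 0 ⇒ local minimum.
So the smallest local minimum value is h(2) = -164/3.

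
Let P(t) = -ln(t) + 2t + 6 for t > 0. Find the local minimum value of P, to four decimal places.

P'(t) = -1/t + 2 = 0 gives t = 1/2.
P''(t) = 1/t², which is positive for t > 0, so this is a local minimum.
P(1/2) = -1·ln(1/2) + 1 + 6 ≈ 7.6931.

7.6931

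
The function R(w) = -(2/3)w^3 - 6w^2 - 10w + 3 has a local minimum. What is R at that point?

-41/3

Critical points: R'(w) = -2w^2 - 12w - 10 vanishes at w = -5, -1.
R''(w) = -4w - 12. R''(-5) = 8 > 0 ⇒ local minimum; R''(-1) = -8 < 0 ⇒ local maximum.
The local minimum is R(-5) = -41/3.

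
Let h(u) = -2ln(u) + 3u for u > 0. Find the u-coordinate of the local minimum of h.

h'(u) = -2/u + 3 = 0 gives u = 2/3.
h''(u) = 2/u², which is positive for u > 0, so this is a local minimum.
h(2/3) = -2·ln(2/3) + 2 ≈ 2.8109.

2/3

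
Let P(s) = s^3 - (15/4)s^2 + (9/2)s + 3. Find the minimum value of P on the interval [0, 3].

3

P'(s) = 3s^2 - (15/2)s + 9/2, which vanishes at s = 1 and s = 3/2.
Candidates: P(0) = 3, P(1) = 19/4, P(3/2) = 75/16, P(3) = 39/4.
Hence the absolute minimum is 3 at s = 0.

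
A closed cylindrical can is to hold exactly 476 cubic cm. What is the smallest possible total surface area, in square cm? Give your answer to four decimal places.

337.4835

With radius r and height h, πr²h = 476 so h = 476/(πr²), and S(r) = 2πr² + 2πrh = 2πr² + 2·476/r.
S'(r) = 4πr − 2·476/r² = 0 ⇒ r³ = 476/(2π), so r ≈ 4.2313 and h = 2r ≈ 8.4626.
S''(r) = 4π + 4·476/r³ > 0, so this is the minimum; S ≈ 337.4835.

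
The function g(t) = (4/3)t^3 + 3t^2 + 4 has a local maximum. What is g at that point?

g'(t) = 4t^2 + 6t. Setting g'(t) = 0 gives t ∈ {-3/2, 0}.
g''(t) = 8t + 6. g''(-3/2) = -6 < 0 ⇒ local maximum; g''(0) = 6 > 0 ⇒ local minimum.
So the local maximum value is g(-3/2) = 25/4.

25/4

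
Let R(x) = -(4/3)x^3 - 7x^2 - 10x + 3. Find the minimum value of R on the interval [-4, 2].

R'(x) = -4x^2 - 14x - 10, which vanishes at x = -5/2 and x = -1.
Compare values at every candidate in [-4, 2]: R(-4) = 49/3,  R(-5/2) = 61/12,  R(-1) = 22/3,  R(2) = -167/3.
Hence the absolute minimum is -167/3 at x = 2.

-167/3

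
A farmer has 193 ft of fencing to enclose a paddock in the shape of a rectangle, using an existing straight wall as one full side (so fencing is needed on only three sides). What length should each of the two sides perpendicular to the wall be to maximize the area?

Let the sides perpendicular to the wall have length x and the parallel side y, so 2x + y = 193 and the area is A = xy = x(193 − 2x).
A'(x) = 193 − 4x = 0 gives x = 193/4, and A''(x) = −4 < 0 confirms a maximum.
Then y = 193 − 2·193/4 = 193/2 and A = 37249/8.

193/4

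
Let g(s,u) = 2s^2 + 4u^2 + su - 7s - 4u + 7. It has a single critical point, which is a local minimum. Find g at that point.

17/31

∂g/∂s = 4s + u - 7 = 0 and ∂g/∂u = s + 8u - 4 = 0, so (s, u) = (52/31, 9/31).
The Hessian has g_{ss} = 4, g_{uu} = 8, g_{su} = 1, giving D = 31 > 0 with g_{ss} > 0, so the point is a local minimum.
g(52/31, 9/31) = 17/31.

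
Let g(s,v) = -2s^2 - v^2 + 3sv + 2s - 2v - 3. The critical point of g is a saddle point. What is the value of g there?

∂g/∂s = -4s + 3v + 2 = 0 and ∂g/∂v = 3s - 2v - 2 = 0, so (s, v) = (2, 2).
The Hessian has g_{ss} = -4, g_{vv} = -2, g_{sv} = 3, giving D = -1 < 0, so the point is a saddle point.
g(2, 2) = -3.

-3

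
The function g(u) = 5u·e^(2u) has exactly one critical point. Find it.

By the product rule, g'(u) = (10u + 5)·e^(2u). Since e^(2u) > 0, the only critical point is u = -1/2.
g''(-1/2) has the same sign as 10 > 0, so this is a local minimum.
g(-1/2) = (-5/2)·e^(-1) ≈ -0.9197.

-1/2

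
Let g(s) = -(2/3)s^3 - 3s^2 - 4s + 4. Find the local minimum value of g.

16/3

g'(s) = -2s^2 - 6s - 4 = 0 at s = -2, -1.
Second-derivative test with g''(s) = -4s - 6: g''(-2) = 2 > 0 ⇒ local minimum; g''(-1) = -2 < 0 ⇒ local maximum.
So the local minimum value is g(-2) = 16/3.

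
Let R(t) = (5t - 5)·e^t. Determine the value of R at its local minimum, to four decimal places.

Differentiating with the product rule gives R'(t) = (5t)·e^t. Since e^t > 0, the only critical point is t = 0.
R''(0) has the same sign as 5 > 0, so this is a local minimum.
R(0) = (-5)·e^(0) ≈ -5.0000.

-5.0000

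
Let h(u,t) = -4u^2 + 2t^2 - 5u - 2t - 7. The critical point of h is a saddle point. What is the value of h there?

∂h/∂u = -8u - 5 = 0 and ∂h/∂t = 4t - 2 = 0, so (u, t) = (-5/8, 1/2).
The Hessian has h_{uu} = -8, h_{tt} = 4, h_{ut} = 0, giving D = -32 < 0, so the point is a saddle point.
h(-5/8, 1/2) = -95/16.

-95/16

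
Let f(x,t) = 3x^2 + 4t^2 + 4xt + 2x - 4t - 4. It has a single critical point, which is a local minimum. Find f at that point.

∂f/∂x = 6x + 4t + 2 = 0 and ∂f/∂t = 4x + 8t - 4 = 0, so (x, t) = (-1, 1).
The Hessian has f_{xx} = 6, f_{tt} = 8, f_{xt} = 4, giving D = 32 > 0 with f_{xx} > 0, so the point is a local minimum.
f(-1, 1) = -7.

-7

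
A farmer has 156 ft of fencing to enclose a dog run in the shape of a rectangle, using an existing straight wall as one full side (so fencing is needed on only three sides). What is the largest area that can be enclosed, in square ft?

Let the sides perpendicular to the wall have length x and the parallel side y, so 2x + y = 156 and the area is A = xy = x(156 − 2x).
A'(x) = 156 − 4x = 0 gives x = 39, and A''(x) = −4 < 0 confirms a maximum.
Then y = 156 − 2·39 = 78 and A = 3042.

3042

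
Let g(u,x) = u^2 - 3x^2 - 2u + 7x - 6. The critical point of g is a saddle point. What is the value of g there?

∂g/∂u = 2u - 2 = 0 and ∂g/∂x = -6x + 7 = 0, so (u, x) = (1, 7/6).
The Hessian has g_{uu} = 2, g_{xx} = -6, g_{ux} = 0, giving D = -12 < 0, so the point is a saddle point.
g(1, 7/6) = -35/12.

-35/12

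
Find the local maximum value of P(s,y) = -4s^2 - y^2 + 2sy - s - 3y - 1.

∂P/∂s = -8s + 2y - 1 = 0 and ∂P/∂y = 2s - 2y - 3 = 0, so (s, y) = (-2/3, -13/6).
The Hessian has P_{ss} = -8, P_{yy} = -2, P_{sy} = 2, giving D = 12 > 0 with P_{ss} < 0, so the point is a local maximum.
P(-2/3, -13/6) = 31/12.

31/12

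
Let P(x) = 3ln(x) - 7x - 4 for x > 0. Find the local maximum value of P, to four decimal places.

P'(x) = 3/x − 7 = 0 gives x = 3/7.
P''(x) = -3/x², which is negative for x > 0, so this is a local maximum.
P(3/7) = 3·ln(3/7) - 3 - 4 ≈ -9.5419.

-9.5419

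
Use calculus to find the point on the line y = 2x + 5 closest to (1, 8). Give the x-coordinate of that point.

Minimize D(x)^2 = (x - 1)^2 + (2x - 3)^2.
d/dx[D^2] = 2(x - 1) + 2·2·(2x - 3) = 0 ⇒ x = 7/5.
Then y = 39/5 and the distance is √(1/5) ≈ 0.4472.

7/5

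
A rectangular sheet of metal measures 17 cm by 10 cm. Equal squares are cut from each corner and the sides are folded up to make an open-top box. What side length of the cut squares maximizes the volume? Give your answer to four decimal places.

2.0336

With cut size x, the volume is V(x) = x(17 − 2x)(10 − 2x) for 0 < x < 5.
V'(x) = 12x^2 − 108x + 170. Setting V'(x) = 0 gives x ≈ 2.0336 (the root in (0, 5)).
V''(x) = 24x − 108 is negative there, so this is the maximum; V ≈ 156.0335.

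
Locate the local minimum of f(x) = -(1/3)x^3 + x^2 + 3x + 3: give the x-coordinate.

f'(x) = -x^2 + 2x + 3 = 0 at x = -1, 3.
Second-derivative test with f''(x) = -2x + 2: f''(-1) = 4 > 0 ⇒ local minimum; f''(3) = -4 < 0 ⇒ local maximum.
So the local minimum value is f(-1) = 4/3.

-1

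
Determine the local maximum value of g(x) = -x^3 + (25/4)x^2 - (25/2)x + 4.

-61/16

g'(x) = -3x^2 + (25/2)x - 25/2 = 0 at x = 5/3, 5/2.
Second-derivative test with g''(x) = -6x + 25/2: g''(5/3) = 5/2 > 0 ⇒ local minimum; g''(5/2) = -5/2 < 0 ⇒ local maximum.
So the local maximum value is g(5/2) = -61/16.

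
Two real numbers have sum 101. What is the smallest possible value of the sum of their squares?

With a + b = 101, a^2 + b^2 = a^2 + (101 − a)^2.
The derivative 2a − 2(101 − a) = 4a − 202 vanishes at a = 101/2; second derivative 4 > 0, a minimum.
The minimum is 2·(101/2)^2 = 10201/2.

10201/2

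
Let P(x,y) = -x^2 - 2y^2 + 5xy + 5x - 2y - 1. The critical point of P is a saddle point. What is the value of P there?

-21/17

∂P/∂x = -2x + 5y + 5 = 0 and ∂P/∂y = 5x - 4y - 2 = 0, so (x, y) = (-10/17, -21/17).
The Hessian has P_{xx} = -2, P_{yy} = -4, P_{xy} = 5, giving D = -17 < 0, so the point is a saddle point.
P(-10/17, -21/17) = -21/17.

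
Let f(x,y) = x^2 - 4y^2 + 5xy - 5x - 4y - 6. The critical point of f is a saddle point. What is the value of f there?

∂f/∂x = 2x + 5y - 5 = 0 and ∂f/∂y = 5x - 8y - 4 = 0, so (x, y) = (60/41, 17/41).
The Hessian has f_{xx} = 2, f_{yy} = -8, f_{xy} = 5, giving D = -41 < 0, so the point is a saddle point.
f(60/41, 17/41) = -430/41.

-430/41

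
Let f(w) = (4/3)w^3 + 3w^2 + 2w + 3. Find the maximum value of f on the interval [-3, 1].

Differentiating, f'(w) = 4w^2 + 6w + 2; which vanishes at w = -1 and w = -1/2.
Candidates: f(-3) = -12,  f(-1) = 8/3,  f(-1/2) = 31/12,  f(1) = 28/3.
Hence the absolute maximum is 28/3 at w = 1.

28/3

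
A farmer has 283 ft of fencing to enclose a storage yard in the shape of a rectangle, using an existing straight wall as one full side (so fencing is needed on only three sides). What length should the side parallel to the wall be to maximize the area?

283/2

Let the sides perpendicular to the wall have length x and the parallel side y, so 2x + y = 283 and the area is A = xy = x(283 − 2x).
A'(x) = 283 − 4x = 0 gives x = 283/4, and A''(x) = −4 < 0 confirms a maximum.
Then y = 283 − 2·283/4 = 283/2 and A = 80089/8.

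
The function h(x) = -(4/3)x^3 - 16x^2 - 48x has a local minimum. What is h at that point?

Critical points: h'(x) = -4x^2 - 32x - 48 vanishes at x = -6, -2.
h''(x) = -8x - 32. h''(-6) = 16 > 0 ⇒ local minimum; h''(-2) = -16 < 0 ⇒ local maximum.
So the local minimum value is h(-6) = 0.

0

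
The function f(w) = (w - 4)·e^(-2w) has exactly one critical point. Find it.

9/2

f'(w) = 1·e^(-2w) + (w - 4)·(-2)·e^(-2w) = (-2w + 9)·e^(-2w). Since e^(-2w) > 0, the only critical point is w = 9/2.
f''(9/2) has the same sign as -2 < 0, so this is a local maximum.
f(9/2) = (1/2)·e^(-9) ≈ 0.0001.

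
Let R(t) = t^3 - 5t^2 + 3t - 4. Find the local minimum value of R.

-13

R'(t) = 3t^2 - 10t + 3 = 0 at t = 1/3, 3.
R''(t) = 6t - 10. R''(1/3) = -8 < 0 ⇒ local maximum; R''(3) = 8 > 0 ⇒ local minimum.
The local minimum is R(3) = -13.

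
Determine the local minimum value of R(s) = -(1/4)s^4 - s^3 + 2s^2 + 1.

1

R'(s) = -s^3 - 3s^2 + 4s = 0 at s = -4, 0, 1.
Second-derivative test with R''(s) = -3s^2 - 6s + 4: R''(-4) = -20 < 0 ⇒ local maximum; R''(0) = 4 > 0 ⇒ local minimum; R''(1) = -5 < 0 ⇒ local maximum.
Thus R has its local minimum at s = 0, with value 1.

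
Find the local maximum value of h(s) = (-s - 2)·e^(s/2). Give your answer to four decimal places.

h'(s) = (-1)·e^(s/2) + (-s - 2)·(1/2)·e^(s/2) = (-(1/2)s - 2)·e^(s/2). Since e^(s/2) > 0, the only critical point is s = -4.
h''(-4) has the same sign as -1/2 < 0, so this is a local maximum.
h(-4) = (2)·e^(-2) ≈ 0.2707.

0.2707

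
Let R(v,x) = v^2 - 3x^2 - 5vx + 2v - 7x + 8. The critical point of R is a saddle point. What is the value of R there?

263/37

∂R/∂v = 2v - 5x + 2 = 0 and ∂R/∂x = -5v - 6x - 7 = 0, so (v, x) = (-47/37, -4/37).
The Hessian has R_{vv} = 2, R_{xx} = -6, R_{vx} = -5, giving D = -37 < 0, so the point is a saddle point.
R(-47/37, -4/37) = 263/37.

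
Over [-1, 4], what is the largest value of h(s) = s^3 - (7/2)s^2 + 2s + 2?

h'(s) = 3s^2 - 7s + 2, which vanishes at s = 1/3 and s = 2.
Candidates: h(-1) = -9/2, h(1/3) = 125/54, h(2) = 0, h(4) = 18.
The maximum over the interval is 18, attained at s = 4.

18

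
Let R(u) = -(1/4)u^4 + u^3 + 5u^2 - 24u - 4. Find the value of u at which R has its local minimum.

R'(u) = -u^3 + 3u^2 + 10u - 24 = 0 at u = -3, 2, 4.
Since R''(u) = -3u^2 + 6u + 10, we get R''(-3) = -35 < 0 ⇒ local maximum; R''(2) = 10 > 0 ⇒ local minimum; R''(4) = -14 < 0 ⇒ local maximum.
The local minimum is R(2) = -28.

2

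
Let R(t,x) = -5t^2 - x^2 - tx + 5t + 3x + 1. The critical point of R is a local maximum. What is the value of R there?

∂R/∂t = -10t - x + 5 = 0 and ∂R/∂x = -t - 2x + 3 = 0, so (t, x) = (7/19, 25/19).
The Hessian has R_{tt} = -10, R_{xx} = -2, R_{tx} = -1, giving D = 19 > 0 with R_{tt} < 0, so the point is a local maximum.
R(7/19, 25/19) = 74/19.

74/19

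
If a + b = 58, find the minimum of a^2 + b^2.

1682

With a + b = 58, a^2 + b^2 = a^2 + (58 − a)^2.
The derivative 2a − 2(58 − a) = 4a − 116 vanishes at a = 29; second derivative 4 > 0, a minimum.
The minimum is 2·(29)^2 = 1682.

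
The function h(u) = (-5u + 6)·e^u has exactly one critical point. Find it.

1/5

Differentiating with the product rule gives h'(u) = (-5u + 1)·e^u. Since e^u > 0, the only critical point is u = 1/5.
h''(1/5) has the same sign as -5 < 0, so this is a local maximum.
h(1/5) = (5)·e^(1/5) ≈ 6.1070.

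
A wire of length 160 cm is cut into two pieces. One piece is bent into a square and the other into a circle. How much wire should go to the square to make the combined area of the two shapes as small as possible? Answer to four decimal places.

Let x be the length used for the square. Square side x/4; circle radius (160−x)/(2π).
A(x) = (x/4)² + π·((160−x)/(2π))² = x²/16 + (160−x)²/(4π) for 0 ≤ x ≤ 160. A'(x) = x/8 − (160−x)/(2π) = 0 gives x = 4·160/(π+4) ≈ 89.6159.
A'' = 1/8 + 1/(2π) > 0, so this gives the minimum combined area; x ≈ 89.6159 cm to the square.

89.6159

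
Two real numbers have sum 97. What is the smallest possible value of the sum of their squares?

With a + b = 97, a^2 + b^2 = a^2 + (97 − a)^2.
The derivative 2a − 2(97 − a) = 4a − 194 vanishes at a = 97/2; second derivative 4 > 0, a minimum.
The minimum is 2·(97/2)^2 = 9409/2.

9409/2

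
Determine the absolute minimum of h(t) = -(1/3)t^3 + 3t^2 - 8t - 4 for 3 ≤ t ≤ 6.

The derivative is -t^2 + 6t - 8, whose only zero in [3, 6] is t = 4.
Candidates: h(3) = -10; h(4) = -28/3; h(6) = -16.
The minimum over the interval is -16, attained at t = 6.

-16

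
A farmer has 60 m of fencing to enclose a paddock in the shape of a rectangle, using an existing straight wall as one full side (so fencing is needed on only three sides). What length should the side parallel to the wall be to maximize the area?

30

Let the sides perpendicular to the wall have length x and the parallel side y, so 2x + y = 60 and the area is A = xy = x(60 − 2x).
A'(x) = 60 − 4x = 0 gives x = 15, and A''(x) = −4 < 0 confirms a maximum.
Then y = 60 − 2·15 = 30 and A = 450.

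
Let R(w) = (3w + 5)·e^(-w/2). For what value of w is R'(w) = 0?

R'(w) = 3·e^(-w/2) + (3w + 5)·(-1/2)·e^(-w/2) = (-(3/2)w + 1/2)·e^(-w/2). Since e^(-w/2) > 0, the only critical point is w = 1/3.
R''(1/3) has the same sign as -3/2 < 0, so this is a local maximum.
R(1/3) = (6)·e^(-1/6) ≈ 5.0789.

1/3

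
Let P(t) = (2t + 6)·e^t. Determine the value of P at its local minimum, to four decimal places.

-0.0366

Differentiating with the product rule gives P'(t) = (2t + 8)·e^t. Since e^t > 0, the only critical point is t = -4.
P''(-4) has the same sign as 2 > 0, so this is a local minimum.
P(-4) = (-2)·e^(-4) ≈ -0.0366.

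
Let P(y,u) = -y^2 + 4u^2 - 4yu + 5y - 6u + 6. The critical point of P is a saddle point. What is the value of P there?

17/4

∂P/∂y = -2y - 4u + 5 = 0 and ∂P/∂u = -4y + 8u - 6 = 0, so (y, u) = (1/2, 1).
The Hessian has P_{yy} = -2, P_{uu} = 8, P_{yu} = -4, giving D = -32 < 0, so the point is a saddle point.
P(1/2, 1) = 17/4.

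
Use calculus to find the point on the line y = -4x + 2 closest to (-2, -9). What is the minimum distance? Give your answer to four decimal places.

Minimize D(x)^2 = (x + 2)^2 + (-4x + 11)^2.
d/dx[D^2] = 2(x + 2) + 2·(-4)·(-4x + 11) = 0 ⇒ x = 42/17.
Then y = -134/17 and the distance is √(361/17) ≈ 4.6082.

4.6082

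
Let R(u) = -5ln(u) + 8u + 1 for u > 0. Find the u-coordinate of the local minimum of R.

5/8

R'(u) = -5/u + 8 = 0 gives u = 5/8.
R''(u) = 5/u², which is positive for u > 0, so this is a local minimum.
R(5/8) = -5·ln(5/8) + 5 + 1 ≈ 8.3500.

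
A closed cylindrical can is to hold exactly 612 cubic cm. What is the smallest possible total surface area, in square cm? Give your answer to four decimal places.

With radius r and height h, πr²h = 612 so h = 612/(πr²), and S(r) = 2πr² + 2πrh = 2πr² + 2·612/r.
S'(r) = 4πr − 2·612/r² = 0 ⇒ r³ = 612/(2π), so r ≈ 4.6011 and h = 2r ≈ 9.2021.
S''(r) = 4π + 4·612/r³ > 0, so this is the minimum; S ≈ 399.0391.

399.0391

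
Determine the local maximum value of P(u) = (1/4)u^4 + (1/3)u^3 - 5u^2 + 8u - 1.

P'(u) = u^3 + u^2 - 10u + 8. Setting P'(u) = 0 gives u ∈ {-4, 1, 2}.
P''(u) = 3u^2 + 2u - 10. P''(-4) = 30 > 0 ⇒ local minimum; P''(1) = -5 < 0 ⇒ local maximum; P''(2) = 6 > 0 ⇒ local minimum.
So the local maximum value is P(1) = 31/12.

31/12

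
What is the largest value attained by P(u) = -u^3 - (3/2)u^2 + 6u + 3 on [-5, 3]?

The derivative is -3u^2 - 3u + 6, which vanishes at u = -2 and u = 1.
Compare values at every candidate in [-5, 3]: P(-5) = 121/2; P(-2) = -7; P(1) = 13/2; P(3) = -39/2.
Hence the absolute maximum is 121/2 at u = -5.

121/2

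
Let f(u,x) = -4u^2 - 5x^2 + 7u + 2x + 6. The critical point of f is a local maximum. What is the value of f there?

∂f/∂u = -8u + 7 = 0 and ∂f/∂x = -10x + 2 = 0, so (u, x) = (7/8, 1/5).
The Hessian has f_{uu} = -8, f_{xx} = -10, f_{ux} = 0, giving D = 80 > 0 with f_{uu} < 0, so the point is a local maximum.
f(7/8, 1/5) = 741/80.

741/80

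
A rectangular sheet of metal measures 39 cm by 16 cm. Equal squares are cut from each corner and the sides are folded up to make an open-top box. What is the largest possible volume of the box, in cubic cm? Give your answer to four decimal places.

1008.0037

With cut size x, the volume is V(x) = x(39 − 2x)(16 − 2x) for 0 < x < 8.
V'(x) = 12x^2 − 220x + 624. Setting V'(x) = 0 gives x ≈ 3.5074 (the root in (0, 8)).
V''(x) = 24x − 220 is negative there, so this is the maximum; V ≈ 1008.0037.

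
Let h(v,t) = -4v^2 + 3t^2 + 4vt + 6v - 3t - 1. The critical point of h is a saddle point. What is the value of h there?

∂h/∂v = -8v + 4t + 6 = 0 and ∂h/∂t = 4v + 6t - 3 = 0, so (v, t) = (3/4, 0).
The Hessian has h_{vv} = -8, h_{tt} = 6, h_{vt} = 4, giving D = -64 < 0, so the point is a saddle point.
h(3/4, 0) = 5/4.

5/4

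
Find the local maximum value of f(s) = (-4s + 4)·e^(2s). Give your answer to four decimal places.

5.4366

f'(s) = (-4)·e^(2s) + (-4s + 4)·2·e^(2s) = (-8s + 4)·e^(2s). Since e^(2s) > 0, the only critical point is s = 1/2.
f''(1/2) has the same sign as -8 < 0, so this is a local maximum.
f(1/2) = (2)·e^(1) ≈ 5.4366.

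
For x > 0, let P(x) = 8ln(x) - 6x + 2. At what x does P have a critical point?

P'(x) = 8/x − 6 = 0 gives x = 4/3.
P''(x) = -8/x², which is negative for x > 0, so this is a local maximum.
P(4/3) = 8·ln(4/3) - 8 + 2 ≈ -3.6985.

4/3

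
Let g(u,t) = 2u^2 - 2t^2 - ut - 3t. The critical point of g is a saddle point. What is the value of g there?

18/17

∂g/∂u = 4u - t = 0 and ∂g/∂t = -u - 4t - 3 = 0, so (u, t) = (-3/17, -12/17).
The Hessian has g_{uu} = 4, g_{tt} = -4, g_{ut} = -1, giving D = -17 < 0, so the point is a saddle point.
g(-3/17, -12/17) = 18/17.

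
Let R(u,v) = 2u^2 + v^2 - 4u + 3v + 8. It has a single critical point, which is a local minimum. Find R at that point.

∂R/∂u = 4u - 4 = 0 and ∂R/∂v = 2v + 3 = 0, so (u, v) = (1, -3/2).
The Hessian has R_{uu} = 4, R_{vv} = 2, R_{uv} = 0, giving D = 8 > 0 with R_{uu} > 0, so the point is a local minimum.
R(1, -3/2) = 15/4.

15/4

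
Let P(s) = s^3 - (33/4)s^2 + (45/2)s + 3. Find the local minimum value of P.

Critical points: P'(s) = 3s^2 - (33/2)s + 45/2 vanishes at s = 5/2, 3.
P''(s) = 6s - 33/2. P''(5/2) = -3/2 < 0 ⇒ local maximum; P''(3) = 3/2 > 0 ⇒ local minimum.
Thus P has its local minimum at s = 3, with value 93/4.

93/4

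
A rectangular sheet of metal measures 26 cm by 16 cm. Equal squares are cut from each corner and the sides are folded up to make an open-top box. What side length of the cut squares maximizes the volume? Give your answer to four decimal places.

3.2141

With cut size x, the volume is V(x) = x(26 − 2x)(16 − 2x) for 0 < x < 8.
V'(x) = 12x^2 − 168x + 416. Setting V'(x) = 0 gives x ≈ 3.2141 (the root in (0, 8)).
V''(x) = 24x − 168 is negative there, so this is the maximum; V ≈ 602.1210.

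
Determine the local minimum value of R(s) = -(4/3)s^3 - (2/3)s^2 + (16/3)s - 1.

-497/81

R'(s) = -4s^2 - (4/3)s + 16/3. Setting R'(s) = 0 gives s ∈ {-4/3, 1}.
Second-derivative test with R''(s) = -8s - 4/3: R''(-4/3) = 28/3 > 0 ⇒ local minimum; R''(1) = -28/3 < 0 ⇒ local maximum.
So the local minimum value is R(-4/3) = -497/81.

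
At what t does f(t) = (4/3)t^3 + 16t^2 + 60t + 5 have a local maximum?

Critical points: f'(t) = 4t^2 + 32t + 60 vanishes at t = -5, -3.
Second-derivative test with f''(t) = 8t + 32: f''(-5) = -8 < 0 ⇒ local maximum; f''(-3) = 8 > 0 ⇒ local minimum.
The local maximum is f(-5) = -185/3.

-5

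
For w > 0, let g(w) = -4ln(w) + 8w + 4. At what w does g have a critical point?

1/2

g'(w) = -4/w + 8 = 0 gives w = 1/2.
g''(w) = 4/w², which is positive for w > 0, so this is a local minimum.
g(1/2) = -4·ln(1/2) + 4 + 4 ≈ 10.7726.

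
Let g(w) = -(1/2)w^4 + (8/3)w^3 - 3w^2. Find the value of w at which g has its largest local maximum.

3

g'(w) = -2w^3 + 8w^2 - 6w. Setting g'(w) = 0 gives w ∈ {0, 1, 3}.
Second-derivative test with g''(w) = -6w^2 + 16w - 6: g''(0) = -6 < 0 ⇒ local maximum; g''(1) = 4 > 0 ⇒ local minimum; g''(3) = -12 < 0 ⇒ local maximum.
So the largest local maximum value is g(3) = 9/2.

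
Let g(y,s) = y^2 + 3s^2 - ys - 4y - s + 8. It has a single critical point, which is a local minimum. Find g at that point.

35/11

∂g/∂y = 2y - s - 4 = 0 and ∂g/∂s = -y + 6s - 1 = 0, so (y, s) = (25/11, 6/11).
The Hessian has g_{yy} = 2, g_{ss} = 6, g_{ys} = -1, giving D = 11 > 0 with g_{yy} > 0, so the point is a local minimum.
g(25/11, 6/11) = 35/11.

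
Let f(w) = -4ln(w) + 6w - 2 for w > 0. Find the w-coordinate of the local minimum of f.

f'(w) = -4/w + 6 = 0 gives w = 2/3.
f''(w) = 4/w², which is positive for w > 0, so this is a local minimum.
f(2/3) = -4·ln(2/3) + 4 - 2 ≈ 3.6219.

2/3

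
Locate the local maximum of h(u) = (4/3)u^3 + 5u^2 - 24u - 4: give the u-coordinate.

h'(u) = 4u^2 + 10u - 24. Setting h'(u) = 0 gives u ∈ {-4, 3/2}.
Second-derivative test with h''(u) = 8u + 10: h''(-4) = -22 < 0 ⇒ local maximum; h''(3/2) = 22 > 0 ⇒ local minimum.
The local maximum is h(-4) = 260/3.

-4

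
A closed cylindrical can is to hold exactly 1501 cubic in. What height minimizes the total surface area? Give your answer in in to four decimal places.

12.4098

With radius r and height h, πr²h = 1501 so h = 1501/(πr²), and S(r) = 2πr² + 2πrh = 2πr² + 2·1501/r.
S'(r) = 4πr − 2·1501/r² = 0 ⇒ r³ = 1501/(2π), so r ≈ 6.2049 and h = 2r ≈ 12.4098.
S''(r) = 4π + 4·1501/r³ > 0, so this is the minimum; S ≈ 725.7187.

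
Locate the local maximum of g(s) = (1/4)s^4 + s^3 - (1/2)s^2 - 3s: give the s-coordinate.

-1

Critical points: g'(s) = s^3 + 3s^2 - s - 3 vanishes at s = -3, -1, 1.
g''(s) = 3s^2 + 6s - 1. g''(-3) = 8 > 0 ⇒ local minimum; g''(-1) = -4 < 0 ⇒ local maximum; g''(1) = 8 > 0 ⇒ local minimum.
Thus g has its local maximum at s = -1, with value 7/4.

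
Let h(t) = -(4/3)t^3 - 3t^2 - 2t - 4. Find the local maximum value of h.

h'(t) = -4t^2 - 6t - 2. Setting h'(t) = 0 gives t ∈ {-1, -1/2}.
Second-derivative test with h''(t) = -8t - 6: h''(-1) = 2 > 0 ⇒ local minimum; h''(-1/2) = -2 < 0 ⇒ local maximum.
So the local maximum value is h(-1/2) = -43/12.

-43/12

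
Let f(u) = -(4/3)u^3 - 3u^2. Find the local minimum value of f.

-9/4

f'(u) = -4u^2 - 6u = 0 at u = -3/2, 0.
Since f''(u) = -8u - 6, we get f''(-3/2) = 6 > 0 ⇒ local minimum; f''(0) = -6 < 0 ⇒ local maximum.
Thus f has its local minimum at u = -3/2, with value -9/4.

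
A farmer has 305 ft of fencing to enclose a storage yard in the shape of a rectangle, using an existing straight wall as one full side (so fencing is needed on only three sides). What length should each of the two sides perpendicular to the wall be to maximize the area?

305/4

Let the sides perpendicular to the wall have length x and the parallel side y, so 2x + y = 305 and the area is A = xy = x(305 − 2x).
A'(x) = 305 − 4x = 0 gives x = 305/4, and A''(x) = −4 < 0 confirms a maximum.
Then y = 305 − 2·305/4 = 305/2 and A = 93025/8.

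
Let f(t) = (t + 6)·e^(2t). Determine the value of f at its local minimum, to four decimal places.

-0.0000

Differentiating with the product rule gives f'(t) = (2t + 13)·e^(2t). Since e^(2t) > 0, the only critical point is t = -13/2.
f''(-13/2) has the same sign as 2 > 0, so this is a local minimum.
f(-13/2) = (-1/2)·e^(-13) ≈ -0.0000.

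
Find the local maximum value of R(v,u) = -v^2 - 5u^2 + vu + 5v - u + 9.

292/19

∂R/∂v = -2v + u + 5 = 0 and ∂R/∂u = v - 10u - 1 = 0, so (v, u) = (49/19, 3/19).
The Hessian has R_{vv} = -2, R_{uu} = -10, R_{vu} = 1, giving D = 19 > 0 with R_{vv} < 0, so the point is a local maximum.
R(49/19, 3/19) = 292/19.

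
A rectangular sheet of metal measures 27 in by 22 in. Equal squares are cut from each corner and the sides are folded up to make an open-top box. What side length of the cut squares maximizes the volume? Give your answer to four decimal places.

4.0200

With cut size x, the volume is V(x) = x(27 − 2x)(22 − 2x) for 0 < x < 11.
V'(x) = 12x^2 − 196x + 594. Setting V'(x) = 0 gives x ≈ 4.0200 (the root in (0, 11)).
V''(x) = 24x − 196 is negative there, so this is the maximum; V ≈ 1064.0200.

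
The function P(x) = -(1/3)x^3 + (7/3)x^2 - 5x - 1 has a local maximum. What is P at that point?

Critical points: P'(x) = -x^2 + (14/3)x - 5 vanishes at x = 5/3, 3.
Second-derivative test with P''(x) = -2x + 14/3: P''(5/3) = 4/3 > 0 ⇒ local minimum; P''(3) = -4/3 < 0 ⇒ local maximum.
Thus P has its local maximum at x = 3, with value -4.

-4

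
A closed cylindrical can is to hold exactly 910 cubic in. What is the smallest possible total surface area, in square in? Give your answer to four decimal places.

519.8469

With radius r and height h, πr²h = 910 so h = 910/(πr²), and S(r) = 2πr² + 2πrh = 2πr² + 2·910/r.
S'(r) = 4πr − 2·910/r² = 0 ⇒ r³ = 910/(2π), so r ≈ 5.2515 and h = 2r ≈ 10.5031.
S''(r) = 4π + 4·910/r³ > 0, so this is the minimum; S ≈ 519.8469.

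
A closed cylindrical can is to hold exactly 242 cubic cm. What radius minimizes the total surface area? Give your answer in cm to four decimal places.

With radius r and height h, πr²h = 242 so h = 242/(πr²), and S(r) = 2πr² + 2πrh = 2πr² + 2·242/r.
S'(r) = 4πr − 2·242/r² = 0 ⇒ r³ = 242/(2π), so r ≈ 3.3771 and h = 2r ≈ 6.7542.
S''(r) = 4π + 4·242/r³ > 0, so this is the minimum; S ≈ 214.9767.

3.3771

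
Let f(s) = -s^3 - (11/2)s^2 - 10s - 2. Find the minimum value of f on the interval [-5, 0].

f'(s) = -3s^2 - 11s - 10, which vanishes at s = -2 and s = -5/3.
Candidates: f(-5) = 71/2; f(-2) = 4; f(-5/3) = 217/54; f(0) = -2.
Hence the absolute minimum is -2 at s = 0.

-2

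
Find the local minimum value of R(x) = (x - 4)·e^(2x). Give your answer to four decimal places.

By the product rule, R'(x) = (2x - 7)·e^(2x). Since e^(2x) > 0, the only critical point is x = 7/2.
R''(7/2) has the same sign as 2 > 0, so this is a local minimum.
R(7/2) = (-1/2)·e^(7) ≈ -548.3166.

-548.3166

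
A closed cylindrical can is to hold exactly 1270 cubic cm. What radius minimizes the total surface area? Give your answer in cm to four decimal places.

5.8687

With radius r and height h, πr²h = 1270 so h = 1270/(πr²), and S(r) = 2πr² + 2πrh = 2πr² + 2·1270/r.
S'(r) = 4πr − 2·1270/r² = 0 ⇒ r³ = 1270/(2π), so r ≈ 5.8687 and h = 2r ≈ 11.7374.
S''(r) = 4π + 4·1270/r³ > 0, so this is the minimum; S ≈ 649.2077.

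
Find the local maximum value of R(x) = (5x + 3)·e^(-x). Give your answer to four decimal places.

By the product rule, R'(x) = (-5x + 2)·e^(-x). Since e^(-x) > 0, the only critical point is x = 2/5.
R''(2/5) has the same sign as -5 < 0, so this is a local maximum.
R(2/5) = (5)·e^(-2/5) ≈ 3.3516.

3.3516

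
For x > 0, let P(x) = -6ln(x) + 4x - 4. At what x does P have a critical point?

P'(x) = -6/x + 4 = 0 gives x = 3/2.
P''(x) = 6/x², which is positive for x > 0, so this is a local minimum.
P(3/2) = -6·ln(3/2) + 6 - 4 ≈ -0.4328.

3/2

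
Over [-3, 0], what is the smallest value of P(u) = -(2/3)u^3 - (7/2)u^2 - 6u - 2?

The derivative is -2u^2 - 7u - 6, which vanishes at u = -2 and u = -3/2.
Candidates: P(-3) = 5/2,  P(-2) = 4/3,  P(-3/2) = 11/8,  P(0) = -2.
Hence the absolute minimum is -2 at u = 0.

-2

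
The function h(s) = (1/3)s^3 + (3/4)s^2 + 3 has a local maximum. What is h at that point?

57/16

h'(s) = s^2 + (3/2)s. Setting h'(s) = 0 gives s ∈ {-3/2, 0}.
Since h''(s) = 2s + 3/2, we get h''(-3/2) = -3/2 < 0 ⇒ local maximum; h''(0) = 3/2 > 0 ⇒ local minimum.
Thus h has its local maximum at s = -3/2, with value 57/16.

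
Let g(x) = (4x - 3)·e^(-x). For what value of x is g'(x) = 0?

g'(x) = 4·e^(-x) + (4x - 3)·(-1)·e^(-x) = (-4x + 7)·e^(-x). Since e^(-x) > 0, the only critical point is x = 7/4.
g''(7/4) has the same sign as -4 < 0, so this is a local maximum.
g(7/4) = (4)·e^(-7/4) ≈ 0.6951.

7/4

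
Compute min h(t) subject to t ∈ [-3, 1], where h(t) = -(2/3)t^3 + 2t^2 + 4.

Differentiating, h'(t) = -2t^2 + 4t; whose only zero in [-3, 1] is t = 0.
Evaluating at the critical points and endpoints: h(-3) = 40; h(0) = 4; h(1) = 16/3.
So the minimum is h(0) = 4.

4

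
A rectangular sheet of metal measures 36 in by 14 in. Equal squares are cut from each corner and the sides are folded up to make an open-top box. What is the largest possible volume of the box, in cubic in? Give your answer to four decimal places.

720.5658

With cut size x, the volume is V(x) = x(36 − 2x)(14 − 2x) for 0 < x < 7.
V'(x) = 12x^2 − 200x + 504. Setting V'(x) = 0 gives x ≈ 3.0946 (the root in (0, 7)).
V''(x) = 24x − 200 is negative there, so this is the maximum; V ≈ 720.5658.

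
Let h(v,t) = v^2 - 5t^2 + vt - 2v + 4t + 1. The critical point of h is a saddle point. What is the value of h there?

25/21

∂h/∂v = 2v + t - 2 = 0 and ∂h/∂t = v - 10t + 4 = 0, so (v, t) = (16/21, 10/21).
The Hessian has h_{vv} = 2, h_{tt} = -10, h_{vt} = 1, giving D = -21 < 0, so the point is a saddle point.
h(16/21, 10/21) = 25/21.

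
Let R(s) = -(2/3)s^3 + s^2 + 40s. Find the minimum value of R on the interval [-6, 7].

-304/3

R'(s) = -2s^2 + 2s + 40, which vanishes at s = -4 and s = 5.
Compare values at every candidate in [-6, 7]: R(-6) = -60; R(-4) = -304/3; R(5) = 425/3; R(7) = 301/3.
Hence the absolute minimum is -304/3 at s = -4.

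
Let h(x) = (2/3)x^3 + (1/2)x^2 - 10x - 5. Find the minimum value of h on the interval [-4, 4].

Differentiating, h'(x) = 2x^2 + x - 10; which vanishes at x = -5/2 and x = 2.
Compare values at every candidate in [-4, 4]: h(-4) = 1/3,  h(-5/2) = 305/24,  h(2) = -53/3,  h(4) = 17/3.
So the minimum is h(2) = -53/3.

-53/3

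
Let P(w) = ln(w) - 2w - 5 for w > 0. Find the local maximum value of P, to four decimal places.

P'(w) = 1/w − 2 = 0 gives w = 1/2.
P''(w) = -1/w², which is negative for w > 0, so this is a local maximum.
P(1/2) = 1·ln(1/2) - 1 - 5 ≈ -6.6931.

-6.6931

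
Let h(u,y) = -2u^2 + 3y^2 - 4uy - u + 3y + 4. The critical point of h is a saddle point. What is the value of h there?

∂h/∂u = -4u - 4y - 1 = 0 and ∂h/∂y = -4u + 6y + 3 = 0, so (u, y) = (3/20, -2/5).
The Hessian has h_{uu} = -4, h_{yy} = 6, h_{uy} = -4, giving D = -40 < 0, so the point is a saddle point.
h(3/20, -2/5) = 133/40.

133/40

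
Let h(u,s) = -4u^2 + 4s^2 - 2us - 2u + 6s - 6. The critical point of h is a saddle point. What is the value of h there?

-140/17

∂h/∂u = -8u - 2s - 2 = 0 and ∂h/∂s = -2u + 8s + 6 = 0, so (u, s) = (-1/17, -13/17).
The Hessian has h_{uu} = -8, h_{ss} = 8, h_{us} = -2, giving D = -68 < 0, so the point is a saddle point.
h(-1/17, -13/17) = -140/17.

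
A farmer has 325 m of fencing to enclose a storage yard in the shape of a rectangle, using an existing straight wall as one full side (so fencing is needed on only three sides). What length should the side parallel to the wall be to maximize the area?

Let the sides perpendicular to the wall have length x and the parallel side y, so 2x + y = 325 and the area is A = xy = x(325 − 2x).
A'(x) = 325 − 4x = 0 gives x = 325/4, and A''(x) = −4 < 0 confirms a maximum.
Then y = 325 − 2·325/4 = 325/2 and A = 105625/8.

325/2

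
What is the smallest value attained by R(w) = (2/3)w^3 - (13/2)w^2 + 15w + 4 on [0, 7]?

Differentiating, R'(w) = 2w^2 - 13w + 15; which vanishes at w = 3/2 and w = 5.
Evaluating at the critical points and endpoints: R(0) = 4,  R(3/2) = 113/8,  R(5) = -1/6,  R(7) = 115/6.
So the minimum is R(5) = -1/6.

-1/6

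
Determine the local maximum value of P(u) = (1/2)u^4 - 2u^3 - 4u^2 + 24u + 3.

27

P'(u) = 2u^3 - 6u^2 - 8u + 24. Setting P'(u) = 0 gives u ∈ {-2, 2, 3}.
P''(u) = 6u^2 - 12u - 8. P''(-2) = 40 > 0 ⇒ local minimum; P''(2) = -8 < 0 ⇒ local maximum; P''(3) = 10 > 0 ⇒ local minimum.
So the local maximum value is P(2) = 27.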